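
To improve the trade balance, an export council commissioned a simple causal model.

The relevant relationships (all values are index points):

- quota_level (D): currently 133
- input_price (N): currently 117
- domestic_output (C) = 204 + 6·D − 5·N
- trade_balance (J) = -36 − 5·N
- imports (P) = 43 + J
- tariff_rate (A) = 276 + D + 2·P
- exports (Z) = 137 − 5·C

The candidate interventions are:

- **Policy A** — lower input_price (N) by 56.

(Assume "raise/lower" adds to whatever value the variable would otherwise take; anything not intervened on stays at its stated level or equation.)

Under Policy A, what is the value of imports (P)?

-298

Policy A (N − 56):
  N = 117 − 56 = 61
  J = -36 − 5·61 = -341
  P = 43 + (-341) = -298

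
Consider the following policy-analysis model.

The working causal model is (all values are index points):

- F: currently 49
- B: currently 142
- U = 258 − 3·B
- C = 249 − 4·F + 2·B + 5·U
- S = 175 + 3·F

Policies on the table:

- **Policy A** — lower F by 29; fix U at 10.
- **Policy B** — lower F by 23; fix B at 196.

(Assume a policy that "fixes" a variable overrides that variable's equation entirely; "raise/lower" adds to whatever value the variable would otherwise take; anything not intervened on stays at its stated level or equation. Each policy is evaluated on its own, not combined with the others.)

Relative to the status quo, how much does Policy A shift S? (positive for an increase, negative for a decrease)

-87

Baseline:
  F = 49
  S = 175 + 3·49 = 322
Policy A (F − 29, U := 10):
  F = 49 − 29 = 20
  S = 175 + 3·20 = 235
Change in S: 235 − 322 = -87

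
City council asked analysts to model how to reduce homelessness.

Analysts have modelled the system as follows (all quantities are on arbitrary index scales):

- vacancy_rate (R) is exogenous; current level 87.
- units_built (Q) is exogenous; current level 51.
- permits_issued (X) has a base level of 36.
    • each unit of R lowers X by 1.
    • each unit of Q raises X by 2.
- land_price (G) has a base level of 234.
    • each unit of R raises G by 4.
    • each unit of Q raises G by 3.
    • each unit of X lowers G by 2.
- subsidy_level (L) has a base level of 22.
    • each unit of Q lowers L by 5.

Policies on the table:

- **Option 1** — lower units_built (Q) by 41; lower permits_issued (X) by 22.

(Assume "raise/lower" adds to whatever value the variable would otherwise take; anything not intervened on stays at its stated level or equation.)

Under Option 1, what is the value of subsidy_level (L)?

Option 1 (Q − 41, X − 22):
  Q = 51 − 41 = 10
  L = 22 − 5·10 = -28

-28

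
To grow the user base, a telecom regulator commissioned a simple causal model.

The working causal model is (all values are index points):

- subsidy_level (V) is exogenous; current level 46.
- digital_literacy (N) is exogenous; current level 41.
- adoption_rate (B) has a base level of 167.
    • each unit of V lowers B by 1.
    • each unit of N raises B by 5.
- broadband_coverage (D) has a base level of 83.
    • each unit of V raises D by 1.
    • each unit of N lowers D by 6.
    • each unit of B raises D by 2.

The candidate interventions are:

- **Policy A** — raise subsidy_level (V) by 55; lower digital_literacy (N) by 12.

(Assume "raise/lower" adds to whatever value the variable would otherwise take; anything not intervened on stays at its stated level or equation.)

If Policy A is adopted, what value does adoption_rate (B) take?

211

Policy A (V + 55, N − 12):
  V = 46 + 55 = 101
  N = 41 − 12 = 29
  B = 167 − 101 + 5·29 = 211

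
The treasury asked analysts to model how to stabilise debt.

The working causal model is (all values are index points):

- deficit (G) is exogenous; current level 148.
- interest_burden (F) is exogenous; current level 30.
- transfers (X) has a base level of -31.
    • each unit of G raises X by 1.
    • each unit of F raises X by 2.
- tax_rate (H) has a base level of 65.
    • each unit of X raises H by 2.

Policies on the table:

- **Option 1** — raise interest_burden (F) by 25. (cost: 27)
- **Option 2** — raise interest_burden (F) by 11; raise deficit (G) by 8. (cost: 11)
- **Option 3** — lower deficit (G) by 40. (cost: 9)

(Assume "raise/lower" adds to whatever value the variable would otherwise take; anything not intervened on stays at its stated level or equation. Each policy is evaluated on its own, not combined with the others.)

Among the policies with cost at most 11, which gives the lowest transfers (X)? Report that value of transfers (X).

137

Option 2 (F + 11, G + 8):
  G = 148 + 8 = 156
  F = 30 + 11 = 41
  X = -31 + 156 + 2·41 = 207
Option 3 (G − 40):
  G = 148 − 40 = 108
  F = 30
  X = -31 + 108 + 2·30 = 137
Comparing — Option 2: X=207, Option 3: X=137. Lowest is 137 (Option 3).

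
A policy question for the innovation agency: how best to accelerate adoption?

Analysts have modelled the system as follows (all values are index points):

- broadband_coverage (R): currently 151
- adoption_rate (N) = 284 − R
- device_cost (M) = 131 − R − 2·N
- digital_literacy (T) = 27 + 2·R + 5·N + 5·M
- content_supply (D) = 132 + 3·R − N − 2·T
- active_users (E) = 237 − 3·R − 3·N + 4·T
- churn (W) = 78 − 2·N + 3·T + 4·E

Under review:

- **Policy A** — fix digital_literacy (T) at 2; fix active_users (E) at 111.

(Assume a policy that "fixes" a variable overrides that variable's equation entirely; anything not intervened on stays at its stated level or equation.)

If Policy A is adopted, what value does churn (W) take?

262

Policy A (T := 2, E := 111):
  R = 151
  N = 284 − 151 = 133
  M = 131 − 151 − 2·133 = -286
  T = 2
  E = 111
  W = 78 − 2·133 + 3·2 + 4·111 = 262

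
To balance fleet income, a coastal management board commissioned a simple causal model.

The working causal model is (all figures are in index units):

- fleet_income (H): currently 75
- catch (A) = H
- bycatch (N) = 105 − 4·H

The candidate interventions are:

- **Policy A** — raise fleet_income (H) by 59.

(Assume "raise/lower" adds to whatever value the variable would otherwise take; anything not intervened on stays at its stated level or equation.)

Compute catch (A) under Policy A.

Policy A (H + 59):
  H = 75 + 59 = 134
  A = 0 + 134 = 134

134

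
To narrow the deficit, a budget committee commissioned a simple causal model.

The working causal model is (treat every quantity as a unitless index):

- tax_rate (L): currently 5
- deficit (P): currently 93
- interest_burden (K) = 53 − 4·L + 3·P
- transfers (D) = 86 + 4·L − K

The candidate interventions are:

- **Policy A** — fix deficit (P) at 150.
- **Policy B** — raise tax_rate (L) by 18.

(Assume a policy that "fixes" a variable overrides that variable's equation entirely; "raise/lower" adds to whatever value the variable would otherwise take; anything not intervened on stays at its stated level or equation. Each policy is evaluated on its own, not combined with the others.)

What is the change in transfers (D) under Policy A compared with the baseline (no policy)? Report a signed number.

Baseline:
  L = 5
  P = 93
  K = 53 − 4·5 + 3·93 = 312
  D = 86 + 4·5 − 312 = -206
Policy A (P := 150):
  L = 5
  P = 150
  K = 53 − 4·5 + 3·150 = 483
  D = 86 + 4·5 − 483 = -377
Change in D: -377 − (-206) = -171

-171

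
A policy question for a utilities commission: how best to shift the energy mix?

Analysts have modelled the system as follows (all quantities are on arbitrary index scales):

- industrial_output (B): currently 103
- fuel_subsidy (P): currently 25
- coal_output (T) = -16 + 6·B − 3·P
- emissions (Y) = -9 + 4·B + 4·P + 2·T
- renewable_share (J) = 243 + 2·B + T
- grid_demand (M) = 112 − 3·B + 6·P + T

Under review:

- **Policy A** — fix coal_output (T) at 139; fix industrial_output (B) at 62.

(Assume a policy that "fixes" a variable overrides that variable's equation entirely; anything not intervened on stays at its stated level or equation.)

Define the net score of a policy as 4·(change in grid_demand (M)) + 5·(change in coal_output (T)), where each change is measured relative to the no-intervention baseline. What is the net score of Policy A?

Baseline:
  B = 103
  P = 25
  T = -16 + 6·103 − 3·25 = 527
  M = 112 − 3·103 + 6·25 + 527 = 480
Policy A (T := 139, B := 62):
  B = 62
  P = 25
  T = 139
  M = 112 − 3·62 + 6·25 + 139 = 215
ΔM = 215 − 480 = -265; ΔT = 139 − 527 = -388
Score = 4·(-265) + 5·(-388) = -3000

-3000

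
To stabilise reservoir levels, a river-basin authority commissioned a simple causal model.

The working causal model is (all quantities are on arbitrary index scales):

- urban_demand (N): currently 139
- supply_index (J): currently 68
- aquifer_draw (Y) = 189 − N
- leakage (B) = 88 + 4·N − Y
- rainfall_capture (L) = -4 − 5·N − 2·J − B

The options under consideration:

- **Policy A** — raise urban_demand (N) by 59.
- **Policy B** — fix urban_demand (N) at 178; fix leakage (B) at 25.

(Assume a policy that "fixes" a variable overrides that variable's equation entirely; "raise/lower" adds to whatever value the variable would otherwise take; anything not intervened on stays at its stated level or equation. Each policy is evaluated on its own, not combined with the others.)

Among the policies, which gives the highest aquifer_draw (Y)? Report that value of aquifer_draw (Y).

11

Policy A (N + 59):
  N = 139 + 59 = 198
  Y = 189 − 198 = -9
Policy B (N := 178, B := 25):
  N = 178
  Y = 189 − 178 = 11
Comparing — Policy A: Y=-9, Policy B: Y=11. Highest is 11 (Policy B).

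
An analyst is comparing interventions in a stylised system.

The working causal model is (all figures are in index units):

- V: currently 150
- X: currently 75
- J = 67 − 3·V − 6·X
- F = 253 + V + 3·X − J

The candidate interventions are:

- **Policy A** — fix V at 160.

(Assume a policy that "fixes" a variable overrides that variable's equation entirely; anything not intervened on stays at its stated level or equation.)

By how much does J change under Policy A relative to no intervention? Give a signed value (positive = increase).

Baseline:
  V = 150
  X = 75
  J = 67 − 3·150 − 6·75 = -833
Policy A (V := 160):
  V = 160
  X = 75
  J = 67 − 3·160 − 6·75 = -863
Change in J: -863 − (-833) = -30

-30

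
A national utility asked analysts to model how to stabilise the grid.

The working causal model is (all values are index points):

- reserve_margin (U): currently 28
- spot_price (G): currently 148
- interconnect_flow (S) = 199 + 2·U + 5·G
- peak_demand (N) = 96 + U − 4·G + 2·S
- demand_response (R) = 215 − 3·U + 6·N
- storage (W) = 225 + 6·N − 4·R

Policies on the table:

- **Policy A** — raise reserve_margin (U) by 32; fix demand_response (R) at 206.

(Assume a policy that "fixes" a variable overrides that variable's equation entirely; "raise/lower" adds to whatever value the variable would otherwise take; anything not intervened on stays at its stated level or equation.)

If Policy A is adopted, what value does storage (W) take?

Policy A (U + 32, R := 206):
  U = 28 + 32 = 60
  G = 148
  S = 199 + 2·60 + 5·148 = 1059
  N = 96 + 60 − 4·148 + 2·1059 = 1682
  R = 206
  W = 225 + 6·1682 − 4·206 = 9493

9493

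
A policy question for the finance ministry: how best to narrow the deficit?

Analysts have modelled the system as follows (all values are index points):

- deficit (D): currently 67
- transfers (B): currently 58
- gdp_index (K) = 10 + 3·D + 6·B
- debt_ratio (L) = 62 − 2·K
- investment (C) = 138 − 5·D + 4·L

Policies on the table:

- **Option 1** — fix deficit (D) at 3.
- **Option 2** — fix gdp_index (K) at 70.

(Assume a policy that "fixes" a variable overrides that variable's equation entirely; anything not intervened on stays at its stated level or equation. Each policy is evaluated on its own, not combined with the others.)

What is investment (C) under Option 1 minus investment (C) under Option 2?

-2056

Option 1 (D := 3):
  D = 3
  B = 58
  K = 10 + 3·3 + 6·58 = 367
  L = 62 − 2·367 = -672
  C = 138 − 5·3 + 4·(-672) = -2565
Option 2 (K := 70):
  D = 67
  B = 58
  K = 70
  L = 62 − 2·70 = -78
  C = 138 − 5·67 + 4·(-78) = -509
C: -2565 − (-509) = -2056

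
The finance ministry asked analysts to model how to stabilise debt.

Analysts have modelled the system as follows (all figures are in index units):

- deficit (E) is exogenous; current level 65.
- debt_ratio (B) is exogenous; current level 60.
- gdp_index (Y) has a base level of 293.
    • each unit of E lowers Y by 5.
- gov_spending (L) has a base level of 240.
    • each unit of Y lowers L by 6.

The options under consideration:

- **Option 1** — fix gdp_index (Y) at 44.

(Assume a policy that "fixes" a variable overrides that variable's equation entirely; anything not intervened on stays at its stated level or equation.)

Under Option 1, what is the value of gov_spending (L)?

Option 1 (Y := 44):
  E = 65
  Y = 44
  L = 240 − 6·44 = -24

-24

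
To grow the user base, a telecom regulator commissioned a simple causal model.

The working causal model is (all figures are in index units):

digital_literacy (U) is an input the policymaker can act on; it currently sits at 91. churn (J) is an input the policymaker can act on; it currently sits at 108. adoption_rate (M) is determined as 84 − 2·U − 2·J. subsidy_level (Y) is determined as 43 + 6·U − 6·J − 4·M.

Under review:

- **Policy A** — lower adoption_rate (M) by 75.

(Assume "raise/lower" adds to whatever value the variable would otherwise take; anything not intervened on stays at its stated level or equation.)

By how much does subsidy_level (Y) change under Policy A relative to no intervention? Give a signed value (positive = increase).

Baseline:
  U = 91
  J = 108
  M = 84 − 2·91 − 2·108 = -314
  Y = 43 + 6·91 − 6·108 − 4·(-314) = 1197
Policy A (M − 75):
  U = 91
  J = 108
  M = 84 − 2·91 − 2·108 (−75 from intervention) = -389
  Y = 43 + 6·91 − 6·108 − 4·(-389) = 1497
Change in Y: 1497 − 1197 = 300

300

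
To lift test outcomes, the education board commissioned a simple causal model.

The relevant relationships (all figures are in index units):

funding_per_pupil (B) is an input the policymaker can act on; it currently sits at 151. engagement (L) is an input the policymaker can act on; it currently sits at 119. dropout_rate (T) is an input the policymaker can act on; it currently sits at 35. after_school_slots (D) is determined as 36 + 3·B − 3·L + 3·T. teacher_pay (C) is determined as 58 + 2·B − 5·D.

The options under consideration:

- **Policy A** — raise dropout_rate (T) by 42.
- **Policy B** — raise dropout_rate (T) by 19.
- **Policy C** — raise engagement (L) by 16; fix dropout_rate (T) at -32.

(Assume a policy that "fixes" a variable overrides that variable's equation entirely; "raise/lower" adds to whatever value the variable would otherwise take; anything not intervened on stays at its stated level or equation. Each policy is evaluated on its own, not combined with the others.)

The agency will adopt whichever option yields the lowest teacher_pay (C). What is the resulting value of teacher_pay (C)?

Policy A (T + 42):
  B = 151
  L = 119
  T = 35 + 42 = 77
  D = 36 + 3·151 − 3·119 + 3·77 = 363
  C = 58 + 2·151 − 5·363 = -1455
Policy B (T + 19):
  B = 151
  L = 119
  T = 35 + 19 = 54
  D = 36 + 3·151 − 3·119 + 3·54 = 294
  C = 58 + 2·151 − 5·294 = -1110
Policy C (L + 16, T := -32):
  B = 151
  L = 119 + 16 = 135
  T = -32
  D = 36 + 3·151 − 3·135 + 3·(-32) = -12
  C = 58 + 2·151 − 5·(-12) = 420
Comparing — Policy A: C=-1455, Policy B: C=-1110, Policy C: C=420. Lowest is -1455 (Policy A).

-1455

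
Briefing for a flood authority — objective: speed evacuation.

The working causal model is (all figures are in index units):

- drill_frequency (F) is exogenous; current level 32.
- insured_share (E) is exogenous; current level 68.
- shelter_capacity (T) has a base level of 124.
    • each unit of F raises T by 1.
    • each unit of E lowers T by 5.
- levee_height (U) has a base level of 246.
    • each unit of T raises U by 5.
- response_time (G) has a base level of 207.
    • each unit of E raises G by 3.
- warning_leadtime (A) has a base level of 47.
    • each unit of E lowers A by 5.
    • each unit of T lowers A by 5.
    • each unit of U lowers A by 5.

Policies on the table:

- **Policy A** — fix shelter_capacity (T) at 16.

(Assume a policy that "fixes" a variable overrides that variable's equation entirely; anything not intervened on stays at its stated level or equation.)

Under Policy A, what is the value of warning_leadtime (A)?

-2003

Policy A (T := 16):
  F = 32
  E = 68
  T = 16
  U = 246 + 5·16 = 326
  A = 47 − 5·68 − 5·16 − 5·326 = -2003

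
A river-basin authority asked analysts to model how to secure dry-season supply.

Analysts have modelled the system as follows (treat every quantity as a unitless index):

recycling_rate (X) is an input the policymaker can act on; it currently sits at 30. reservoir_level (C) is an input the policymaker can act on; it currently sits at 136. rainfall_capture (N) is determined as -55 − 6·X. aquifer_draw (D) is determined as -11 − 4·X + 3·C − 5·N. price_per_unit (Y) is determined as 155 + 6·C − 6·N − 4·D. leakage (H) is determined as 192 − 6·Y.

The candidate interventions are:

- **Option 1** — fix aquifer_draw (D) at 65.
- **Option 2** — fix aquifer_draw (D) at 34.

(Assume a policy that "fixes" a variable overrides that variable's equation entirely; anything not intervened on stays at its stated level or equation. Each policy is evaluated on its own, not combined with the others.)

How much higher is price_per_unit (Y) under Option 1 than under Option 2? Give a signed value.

-124

Option 1 (D := 65):
  X = 30
  C = 136
  N = -55 − 6·30 = -235
  D = 65
  Y = 155 + 6·136 − 6·(-235) − 4·65 = 2121
Option 2 (D := 34):
  X = 30
  C = 136
  N = -55 − 6·30 = -235
  D = 34
  Y = 155 + 6·136 − 6·(-235) − 4·34 = 2245
Y: 2121 − 2245 = -124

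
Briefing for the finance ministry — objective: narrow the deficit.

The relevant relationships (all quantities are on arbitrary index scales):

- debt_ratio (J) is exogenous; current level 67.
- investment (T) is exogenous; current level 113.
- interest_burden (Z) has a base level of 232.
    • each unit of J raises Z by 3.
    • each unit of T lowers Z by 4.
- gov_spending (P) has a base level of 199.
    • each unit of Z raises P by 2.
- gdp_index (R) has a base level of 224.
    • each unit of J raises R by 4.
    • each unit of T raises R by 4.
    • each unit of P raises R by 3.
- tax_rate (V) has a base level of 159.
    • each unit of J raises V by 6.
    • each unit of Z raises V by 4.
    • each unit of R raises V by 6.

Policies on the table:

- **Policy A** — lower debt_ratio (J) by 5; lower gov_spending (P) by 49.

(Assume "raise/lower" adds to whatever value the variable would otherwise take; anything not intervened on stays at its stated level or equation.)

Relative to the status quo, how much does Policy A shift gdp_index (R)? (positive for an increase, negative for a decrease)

Baseline:
  J = 67
  T = 113
  Z = 232 + 3·67 − 4·113 = -19
  P = 199 + 2·(-19) = 161
  R = 224 + 4·67 + 4·113 + 3·161 = 1427
Policy A (J − 5, P − 49):
  J = 67 − 5 = 62
  T = 113
  Z = 232 + 3·62 − 4·113 = -34
  P = 199 + 2·(-34) (−49 from intervention) = 82
  R = 224 + 4·62 + 4·113 + 3·82 = 1170
Change in R: 1170 − 1427 = -257

-257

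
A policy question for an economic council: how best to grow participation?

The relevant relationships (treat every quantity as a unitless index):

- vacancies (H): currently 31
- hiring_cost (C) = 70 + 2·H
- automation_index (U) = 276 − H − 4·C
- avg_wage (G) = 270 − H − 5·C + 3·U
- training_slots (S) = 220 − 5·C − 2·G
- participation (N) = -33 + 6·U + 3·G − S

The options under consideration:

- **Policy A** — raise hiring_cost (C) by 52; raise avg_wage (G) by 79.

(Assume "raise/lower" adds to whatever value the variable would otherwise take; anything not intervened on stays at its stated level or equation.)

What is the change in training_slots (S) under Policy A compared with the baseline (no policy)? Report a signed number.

Baseline:
  H = 31
  C = 70 + 2·31 = 132
  U = 276 − 31 − 4·132 = -283
  G = 270 − 31 − 5·132 + 3·(-283) = -1270
  S = 220 − 5·132 − 2·(-1270) = 2100
Policy A (C + 52, G + 79):
  H = 31
  C = 70 + 2·31 (+52 from intervention) = 184
  U = 276 − 31 − 4·184 = -491
  G = 270 − 31 − 5·184 + 3·(-491) (+79 from intervention) = -2075
  S = 220 − 5·184 − 2·(-2075) = 3450
Change in S: 3450 − 2100 = 1350

1350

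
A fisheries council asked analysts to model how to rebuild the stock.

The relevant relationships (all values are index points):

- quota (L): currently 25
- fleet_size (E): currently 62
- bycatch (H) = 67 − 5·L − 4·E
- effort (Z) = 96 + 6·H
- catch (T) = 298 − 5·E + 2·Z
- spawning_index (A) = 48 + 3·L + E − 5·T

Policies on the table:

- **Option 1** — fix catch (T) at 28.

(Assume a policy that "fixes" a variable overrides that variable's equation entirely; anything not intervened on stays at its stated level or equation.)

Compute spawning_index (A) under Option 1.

45

Option 1 (T := 28):
  L = 25
  E = 62
  H = 67 − 5·25 − 4·62 = -306
  Z = 96 + 6·(-306) = -1740
  T = 28
  A = 48 + 3·25 + 62 − 5·28 = 45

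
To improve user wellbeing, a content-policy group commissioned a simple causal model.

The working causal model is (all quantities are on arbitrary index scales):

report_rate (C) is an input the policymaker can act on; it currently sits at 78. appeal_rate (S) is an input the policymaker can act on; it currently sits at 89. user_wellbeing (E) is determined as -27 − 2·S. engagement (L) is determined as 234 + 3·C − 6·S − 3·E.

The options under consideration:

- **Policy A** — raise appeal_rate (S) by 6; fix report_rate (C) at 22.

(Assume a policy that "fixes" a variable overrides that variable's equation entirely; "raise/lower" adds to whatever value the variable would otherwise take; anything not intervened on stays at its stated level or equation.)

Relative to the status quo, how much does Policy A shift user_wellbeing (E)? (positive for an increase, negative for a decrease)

Baseline:
  S = 89
  E = -27 − 2·89 = -205
Policy A (S + 6, C := 22):
  S = 89 + 6 = 95
  E = -27 − 2·95 = -217
Change in E: -217 − (-205) = -12

-12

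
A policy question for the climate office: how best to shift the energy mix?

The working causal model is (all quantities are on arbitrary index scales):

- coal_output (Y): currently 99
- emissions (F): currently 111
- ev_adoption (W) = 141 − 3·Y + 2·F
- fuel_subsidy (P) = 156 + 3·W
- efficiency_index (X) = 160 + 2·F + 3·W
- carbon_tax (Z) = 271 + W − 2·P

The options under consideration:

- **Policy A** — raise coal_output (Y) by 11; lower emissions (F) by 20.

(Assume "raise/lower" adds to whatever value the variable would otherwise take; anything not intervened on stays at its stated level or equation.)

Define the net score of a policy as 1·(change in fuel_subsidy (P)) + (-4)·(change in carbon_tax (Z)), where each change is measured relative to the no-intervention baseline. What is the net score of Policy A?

-1679

Baseline:
  Y = 99
  F = 111
  W = 141 − 3·99 + 2·111 = 66
  P = 156 + 3·66 = 354
  Z = 271 + 66 − 2·354 = -371
Policy A (Y + 11, F − 20):
  Y = 99 + 11 = 110
  F = 111 − 20 = 91
  W = 141 − 3·110 + 2·91 = -7
  P = 156 + 3·(-7) = 135
  Z = 271 + (-7) − 2·135 = -6
ΔP = 135 − 354 = -219; ΔZ = -6 − (-371) = 365
Score = 1·(-219) + (-4)·365 = -1679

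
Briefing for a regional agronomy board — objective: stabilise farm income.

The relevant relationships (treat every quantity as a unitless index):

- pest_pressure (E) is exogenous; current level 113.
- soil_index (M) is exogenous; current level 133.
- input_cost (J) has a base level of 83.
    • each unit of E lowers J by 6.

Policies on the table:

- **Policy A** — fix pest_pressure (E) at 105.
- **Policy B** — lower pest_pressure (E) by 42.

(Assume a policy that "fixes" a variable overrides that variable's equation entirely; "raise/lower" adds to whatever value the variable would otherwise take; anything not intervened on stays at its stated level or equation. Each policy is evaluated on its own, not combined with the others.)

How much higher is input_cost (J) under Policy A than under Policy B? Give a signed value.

-204

Policy A (E := 105):
  E = 105
  J = 83 − 6·105 = -547
Policy B (E − 42):
  E = 113 − 42 = 71
  J = 83 − 6·71 = -343
J: -547 − (-343) = -204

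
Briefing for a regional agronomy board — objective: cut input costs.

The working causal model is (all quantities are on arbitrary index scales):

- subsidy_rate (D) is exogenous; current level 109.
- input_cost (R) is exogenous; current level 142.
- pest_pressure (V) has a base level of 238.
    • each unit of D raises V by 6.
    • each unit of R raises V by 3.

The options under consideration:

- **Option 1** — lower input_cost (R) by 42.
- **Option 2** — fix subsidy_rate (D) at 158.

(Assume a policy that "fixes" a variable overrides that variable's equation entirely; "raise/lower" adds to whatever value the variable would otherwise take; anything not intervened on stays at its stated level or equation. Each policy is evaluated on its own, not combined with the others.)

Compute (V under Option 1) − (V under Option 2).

Option 1 (R − 42):
  D = 109
  R = 142 − 42 = 100
  V = 238 + 6·109 + 3·100 = 1192
Option 2 (D := 158):
  D = 158
  R = 142
  V = 238 + 6·158 + 3·142 = 1612
V: 1192 − 1612 = -420

-420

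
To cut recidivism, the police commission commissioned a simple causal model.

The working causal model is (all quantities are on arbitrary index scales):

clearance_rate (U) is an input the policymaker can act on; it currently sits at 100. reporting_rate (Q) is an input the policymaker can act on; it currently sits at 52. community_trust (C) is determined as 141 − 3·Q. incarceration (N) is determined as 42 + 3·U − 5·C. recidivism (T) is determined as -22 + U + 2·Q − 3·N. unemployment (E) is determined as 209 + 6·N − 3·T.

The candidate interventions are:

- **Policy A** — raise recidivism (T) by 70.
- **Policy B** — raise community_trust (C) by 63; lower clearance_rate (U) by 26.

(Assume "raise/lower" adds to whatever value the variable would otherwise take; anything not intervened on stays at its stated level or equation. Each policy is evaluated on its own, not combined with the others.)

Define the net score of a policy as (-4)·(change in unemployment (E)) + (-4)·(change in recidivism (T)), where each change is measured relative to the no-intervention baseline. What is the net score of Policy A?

Baseline:
  U = 100
  Q = 52
  C = 141 − 3·52 = -15
  N = 42 + 3·100 − 5·(-15) = 417
  T = -22 + 100 + 2·52 − 3·417 = -1069
  E = 209 + 6·417 − 3·(-1069) = 5918
Policy A (T + 70):
  U = 100
  Q = 52
  C = 141 − 3·52 = -15
  N = 42 + 3·100 − 5·(-15) = 417
  T = -22 + 100 + 2·52 − 3·417 (+70 from intervention) = -999
  E = 209 + 6·417 − 3·(-999) = 5708
ΔE = 5708 − 5918 = -210; ΔT = -999 − (-1069) = 70
Score = (-4)·(-210) + (-4)·70 = 560

560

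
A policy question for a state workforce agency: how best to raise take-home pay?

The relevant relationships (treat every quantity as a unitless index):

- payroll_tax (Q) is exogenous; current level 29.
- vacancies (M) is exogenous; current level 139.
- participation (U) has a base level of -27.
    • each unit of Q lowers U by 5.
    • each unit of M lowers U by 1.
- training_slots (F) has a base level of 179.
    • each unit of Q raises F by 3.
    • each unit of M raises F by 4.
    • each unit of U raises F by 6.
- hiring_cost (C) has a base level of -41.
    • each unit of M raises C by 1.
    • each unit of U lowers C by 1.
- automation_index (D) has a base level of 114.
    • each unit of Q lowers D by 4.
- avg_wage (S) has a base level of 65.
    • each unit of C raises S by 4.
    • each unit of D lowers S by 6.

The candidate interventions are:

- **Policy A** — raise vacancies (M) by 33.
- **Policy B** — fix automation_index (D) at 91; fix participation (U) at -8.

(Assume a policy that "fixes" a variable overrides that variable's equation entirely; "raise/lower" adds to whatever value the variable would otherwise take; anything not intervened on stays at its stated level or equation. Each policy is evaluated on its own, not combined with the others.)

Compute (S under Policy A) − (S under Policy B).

Policy A (M + 33):
  Q = 29
  M = 139 + 33 = 172
  U = -27 − 5·29 − 172 = -344
  C = -41 + 172 − (-344) = 475
  D = 114 − 4·29 = -2
  S = 65 + 4·475 − 6·(-2) = 1977
Policy B (D := 91, U := -8):
  Q = 29
  M = 139
  U = -8
  C = -41 + 139 − (-8) = 106
  D = 91
  S = 65 + 4·106 − 6·91 = -57
S: 1977 − (-57) = 2034

2034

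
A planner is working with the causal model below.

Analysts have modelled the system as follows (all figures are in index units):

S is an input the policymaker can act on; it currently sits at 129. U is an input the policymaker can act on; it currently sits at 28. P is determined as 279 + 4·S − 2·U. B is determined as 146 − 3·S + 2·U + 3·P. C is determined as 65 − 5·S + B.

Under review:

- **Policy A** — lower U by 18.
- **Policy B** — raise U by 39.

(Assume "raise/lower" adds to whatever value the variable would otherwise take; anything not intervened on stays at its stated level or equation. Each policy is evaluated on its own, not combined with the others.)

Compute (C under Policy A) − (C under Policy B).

Policy A (U − 18):
  S = 129
  U = 28 − 18 = 10
  P = 279 + 4·129 − 2·10 = 775
  B = 146 − 3·129 + 2·10 + 3·775 = 2104
  C = 65 − 5·129 + 2104 = 1524
Policy B (U + 39):
  S = 129
  U = 28 + 39 = 67
  P = 279 + 4·129 − 2·67 = 661
  B = 146 − 3·129 + 2·67 + 3·661 = 1876
  C = 65 − 5·129 + 1876 = 1296
C: 1524 − 1296 = 228

228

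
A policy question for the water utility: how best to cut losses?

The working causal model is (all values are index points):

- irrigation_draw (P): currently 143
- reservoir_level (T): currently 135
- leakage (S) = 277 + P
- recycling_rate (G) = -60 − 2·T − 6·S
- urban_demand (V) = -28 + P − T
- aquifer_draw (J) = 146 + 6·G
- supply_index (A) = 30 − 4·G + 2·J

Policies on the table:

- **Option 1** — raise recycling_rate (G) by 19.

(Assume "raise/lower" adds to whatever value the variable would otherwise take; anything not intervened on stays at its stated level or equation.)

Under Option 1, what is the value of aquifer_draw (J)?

Option 1 (G + 19):
  P = 143
  T = 135
  S = 277 + 143 = 420
  G = -60 − 2·135 − 6·420 (+19 from intervention) = -2831
  J = 146 + 6·(-2831) = -16840

-16840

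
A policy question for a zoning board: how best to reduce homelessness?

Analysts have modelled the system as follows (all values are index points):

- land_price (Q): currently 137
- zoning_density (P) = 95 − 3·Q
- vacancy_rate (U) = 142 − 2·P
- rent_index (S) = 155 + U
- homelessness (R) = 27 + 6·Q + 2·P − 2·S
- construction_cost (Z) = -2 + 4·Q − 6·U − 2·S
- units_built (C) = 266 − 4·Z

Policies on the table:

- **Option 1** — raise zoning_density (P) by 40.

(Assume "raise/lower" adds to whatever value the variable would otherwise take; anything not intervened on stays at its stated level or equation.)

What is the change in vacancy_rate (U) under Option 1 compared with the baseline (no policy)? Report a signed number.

Baseline:
  Q = 137
  P = 95 − 3·137 = -316
  U = 142 − 2·(-316) = 774
Option 1 (P + 40):
  Q = 137
  P = 95 − 3·137 (+40 from intervention) = -276
  U = 142 − 2·(-276) = 694
Change in U: 694 − 774 = -80

-80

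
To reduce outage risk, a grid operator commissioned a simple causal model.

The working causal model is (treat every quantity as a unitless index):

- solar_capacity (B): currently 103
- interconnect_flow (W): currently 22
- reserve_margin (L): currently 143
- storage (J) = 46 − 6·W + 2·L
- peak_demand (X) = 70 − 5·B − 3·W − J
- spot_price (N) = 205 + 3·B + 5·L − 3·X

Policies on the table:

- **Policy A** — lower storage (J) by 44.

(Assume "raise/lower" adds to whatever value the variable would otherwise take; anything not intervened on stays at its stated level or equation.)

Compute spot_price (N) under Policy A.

3230

Policy A (J − 44):
  B = 103
  W = 22
  L = 143
  J = 46 − 6·22 + 2·143 (−44 from intervention) = 156
  X = 70 − 5·103 − 3·22 − 156 = -667
  N = 205 + 3·103 + 5·143 − 3·(-667) = 3230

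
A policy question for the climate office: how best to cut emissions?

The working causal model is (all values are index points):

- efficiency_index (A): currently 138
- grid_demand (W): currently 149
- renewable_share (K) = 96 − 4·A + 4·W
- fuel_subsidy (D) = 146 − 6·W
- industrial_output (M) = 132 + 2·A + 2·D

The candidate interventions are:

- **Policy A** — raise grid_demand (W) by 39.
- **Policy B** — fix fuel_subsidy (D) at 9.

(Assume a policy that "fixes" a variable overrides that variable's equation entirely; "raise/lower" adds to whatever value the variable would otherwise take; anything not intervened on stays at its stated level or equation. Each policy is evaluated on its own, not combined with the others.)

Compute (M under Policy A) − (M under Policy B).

-1982

Policy A (W + 39):
  A = 138
  W = 149 + 39 = 188
  D = 146 − 6·188 = -982
  M = 132 + 2·138 + 2·(-982) = -1556
Policy B (D := 9):
  A = 138
  W = 149
  D = 9
  M = 132 + 2·138 + 2·9 = 426
M: -1556 − 426 = -1982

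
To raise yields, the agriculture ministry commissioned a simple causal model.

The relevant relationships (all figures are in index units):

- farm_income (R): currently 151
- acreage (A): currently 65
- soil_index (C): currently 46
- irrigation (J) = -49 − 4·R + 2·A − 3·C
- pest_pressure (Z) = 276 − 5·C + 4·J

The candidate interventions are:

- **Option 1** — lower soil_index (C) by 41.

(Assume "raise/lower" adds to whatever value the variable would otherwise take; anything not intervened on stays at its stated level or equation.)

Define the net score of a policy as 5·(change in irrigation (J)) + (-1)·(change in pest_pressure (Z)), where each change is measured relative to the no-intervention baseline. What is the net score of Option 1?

Baseline:
  R = 151
  A = 65
  C = 46
  J = -49 − 4·151 + 2·65 − 3·46 = -661
  Z = 276 − 5·46 + 4·(-661) = -2598
Option 1 (C − 41):
  R = 151
  A = 65
  C = 46 − 41 = 5
  J = -49 − 4·151 + 2·65 − 3·5 = -538
  Z = 276 − 5·5 + 4·(-538) = -1901
ΔJ = -538 − (-661) = 123; ΔZ = -1901 − (-2598) = 697
Score = 5·123 + (-1)·697 = -82

-82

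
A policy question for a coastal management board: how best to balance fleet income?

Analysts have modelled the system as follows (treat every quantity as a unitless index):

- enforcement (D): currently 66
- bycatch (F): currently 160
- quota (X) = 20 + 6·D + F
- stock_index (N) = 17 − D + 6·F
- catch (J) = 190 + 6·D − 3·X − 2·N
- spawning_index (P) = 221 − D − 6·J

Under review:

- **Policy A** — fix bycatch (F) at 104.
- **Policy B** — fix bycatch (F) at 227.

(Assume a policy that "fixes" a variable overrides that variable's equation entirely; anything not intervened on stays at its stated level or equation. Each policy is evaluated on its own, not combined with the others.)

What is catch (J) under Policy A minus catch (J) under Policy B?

Policy A (F := 104):
  D = 66
  F = 104
  X = 20 + 6·66 + 104 = 520
  N = 17 − 66 + 6·104 = 575
  J = 190 + 6·66 − 3·520 − 2·575 = -2124
Policy B (F := 227):
  D = 66
  F = 227
  X = 20 + 6·66 + 227 = 643
  N = 17 − 66 + 6·227 = 1313
  J = 190 + 6·66 − 3·643 − 2·1313 = -3969
J: -2124 − (-3969) = 1845

1845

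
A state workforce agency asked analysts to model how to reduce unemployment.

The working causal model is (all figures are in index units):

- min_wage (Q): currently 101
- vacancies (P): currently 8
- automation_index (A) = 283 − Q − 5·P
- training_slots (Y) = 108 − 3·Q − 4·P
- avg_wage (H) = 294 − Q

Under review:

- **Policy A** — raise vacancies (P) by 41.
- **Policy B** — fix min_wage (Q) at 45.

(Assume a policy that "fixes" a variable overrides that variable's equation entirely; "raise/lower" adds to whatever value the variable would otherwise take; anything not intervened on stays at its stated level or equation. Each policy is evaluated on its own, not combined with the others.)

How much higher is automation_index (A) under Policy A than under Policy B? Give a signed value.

-261

Policy A (P + 41):
  Q = 101
  P = 8 + 41 = 49
  A = 283 − 101 − 5·49 = -63
Policy B (Q := 45):
  Q = 45
  P = 8
  A = 283 − 45 − 5·8 = 198
A: -63 − 198 = -261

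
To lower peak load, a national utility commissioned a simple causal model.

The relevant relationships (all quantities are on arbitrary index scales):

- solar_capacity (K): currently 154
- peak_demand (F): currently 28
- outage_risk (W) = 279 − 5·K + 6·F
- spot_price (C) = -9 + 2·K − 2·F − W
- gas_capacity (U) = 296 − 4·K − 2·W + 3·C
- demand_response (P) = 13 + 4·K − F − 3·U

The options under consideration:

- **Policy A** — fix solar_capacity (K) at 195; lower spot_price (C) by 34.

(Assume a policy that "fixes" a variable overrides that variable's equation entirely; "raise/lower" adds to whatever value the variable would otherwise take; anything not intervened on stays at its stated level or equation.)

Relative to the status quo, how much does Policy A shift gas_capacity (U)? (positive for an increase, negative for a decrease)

1005

Baseline:
  K = 154
  F = 28
  W = 279 − 5·154 + 6·28 = -323
  C = -9 + 2·154 − 2·28 − (-323) = 566
  U = 296 − 4·154 − 2·(-323) + 3·566 = 2024
Policy A (K := 195, C − 34):
  K = 195
  F = 28
  W = 279 − 5·195 + 6·28 = -528
  C = -9 + 2·195 − 2·28 − (-528) (−34 from intervention) = 819
  U = 296 − 4·195 − 2·(-528) + 3·819 = 3029
Change in U: 3029 − 2024 = 1005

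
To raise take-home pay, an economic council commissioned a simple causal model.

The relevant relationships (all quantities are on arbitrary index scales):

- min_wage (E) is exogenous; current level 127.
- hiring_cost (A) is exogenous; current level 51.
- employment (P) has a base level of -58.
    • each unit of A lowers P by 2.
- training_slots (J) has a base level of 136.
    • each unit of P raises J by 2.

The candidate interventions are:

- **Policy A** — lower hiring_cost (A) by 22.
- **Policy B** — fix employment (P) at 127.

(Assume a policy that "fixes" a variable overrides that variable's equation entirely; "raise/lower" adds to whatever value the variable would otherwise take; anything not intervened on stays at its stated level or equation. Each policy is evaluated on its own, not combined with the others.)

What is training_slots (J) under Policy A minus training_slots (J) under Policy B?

Policy A (A − 22):
  A = 51 − 22 = 29
  P = -58 − 2·29 = -116
  J = 136 + 2·(-116) = -96
Policy B (P := 127):
  A = 51
  P = 127
  J = 136 + 2·127 = 390
J: -96 − 390 = -486

-486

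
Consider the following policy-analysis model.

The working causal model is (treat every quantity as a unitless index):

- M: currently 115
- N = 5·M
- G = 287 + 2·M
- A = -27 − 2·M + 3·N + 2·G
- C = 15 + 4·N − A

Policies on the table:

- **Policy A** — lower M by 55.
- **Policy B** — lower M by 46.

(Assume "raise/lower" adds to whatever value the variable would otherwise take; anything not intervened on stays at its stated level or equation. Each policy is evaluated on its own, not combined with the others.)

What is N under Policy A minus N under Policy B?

-45

Policy A (M − 55):
  M = 115 − 55 = 60
  N = 0 + 5·60 = 300
Policy B (M − 46):
  M = 115 − 46 = 69
  N = 0 + 5·69 = 345
N: 300 − 345 = -45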